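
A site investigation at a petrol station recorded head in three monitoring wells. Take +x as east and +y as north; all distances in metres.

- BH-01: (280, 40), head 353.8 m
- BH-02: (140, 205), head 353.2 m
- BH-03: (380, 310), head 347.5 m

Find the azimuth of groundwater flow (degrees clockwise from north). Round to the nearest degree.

043°

Differences from BH-01: to BH-02 (Δx, Δy, Δh) = (-140, 165, -0.6); to BH-03 = (100, 270, -6.3).
Solve a·Δx + b·Δy = Δh: det = (-140)·270 − 100·165 = -54300.
∂h/∂x = [(-0.6)·270 − (-6.3)·165] / -54300 = -0.01616
∂h/∂y = [(-140)·(-6.3) − 100·(-0.6)] / -54300 = -0.01735
Flow direction (−∇h) has components (+0.01616 E, +0.01735 N).
Azimuth = atan2(E, N) = atan2(+0.01616, +0.01735) = 43.0° ≈ 043°.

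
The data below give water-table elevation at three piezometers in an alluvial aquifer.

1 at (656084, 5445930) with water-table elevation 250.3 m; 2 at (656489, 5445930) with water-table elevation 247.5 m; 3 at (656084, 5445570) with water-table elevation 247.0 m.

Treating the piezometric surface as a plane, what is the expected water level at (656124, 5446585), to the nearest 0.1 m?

256.0 m

∂h/∂x = (247.5 − 250.3) / (656489 − 656084) = -0.006914
∂h/∂y = (247.0 − 250.3) / (5445570 − 5445930) = +0.009167
h(656124, 5446585) = 250.3 + (-0.006914)·(40) + (+0.009167)·(655) = 250.3 -0.277 +6.004 = 256.028 m.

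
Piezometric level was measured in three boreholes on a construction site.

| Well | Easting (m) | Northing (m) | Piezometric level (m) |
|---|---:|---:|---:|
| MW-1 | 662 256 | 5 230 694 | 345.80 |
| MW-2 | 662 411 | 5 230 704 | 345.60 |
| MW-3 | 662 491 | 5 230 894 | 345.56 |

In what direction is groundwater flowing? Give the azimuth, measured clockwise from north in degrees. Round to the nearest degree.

With h = a·x + b·y + c and MW-1 as origin, the differences give:
  155·a + 10·b = -0.20
  235·a + 200·b = -0.24
Eliminate b (×200 and ×10, subtract): 28650·a = -37.600 → a = ∂h/∂x = -0.001312
Back-substitute: b = ∂h/∂y = +0.0003421.
Flow direction (−∇h) has components (+0.001312 E, -0.0003421 N).
Azimuth = atan2(E, N) = atan2(+0.001312, -0.0003421) = 104.6° ≈ 105°.

105°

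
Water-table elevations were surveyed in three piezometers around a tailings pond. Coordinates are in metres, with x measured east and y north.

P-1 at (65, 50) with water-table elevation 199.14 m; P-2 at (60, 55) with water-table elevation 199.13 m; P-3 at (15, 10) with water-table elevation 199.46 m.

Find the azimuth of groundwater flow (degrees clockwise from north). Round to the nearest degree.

030°

With h = a·x + b·y + c and P-1 as origin, the differences give:
  (-5)·a + 5·b = -0.01
  (-50)·a + (-40)·b = +0.32
Eliminate b (×(-40) and ×5, subtract): 450·a = -1.200 → a = ∂h/∂x = -0.002667
Back-substitute: b = ∂h/∂y = -0.004667.
Flow direction (−∇h) has components (+0.002667 E, +0.004667 N).
Azimuth = atan2(E, N) = atan2(+0.002667, +0.004667) = 29.7° ≈ 030°.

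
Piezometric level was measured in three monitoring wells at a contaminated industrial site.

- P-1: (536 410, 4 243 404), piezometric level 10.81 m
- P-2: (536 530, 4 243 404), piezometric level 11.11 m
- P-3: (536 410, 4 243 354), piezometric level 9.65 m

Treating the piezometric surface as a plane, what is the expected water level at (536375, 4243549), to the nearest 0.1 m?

∂h/∂x = (11.11 − 10.81) / (536530 − 536410) = +0.002500
∂h/∂y = (9.65 − 10.81) / (4243354 − 4243404) = +0.02320
h(536375, 4243549) = 10.81 + (+0.002500)·(-35) + (+0.02320)·(145) = 10.81 -0.087 +3.364 = 14.087 m.

14.1 m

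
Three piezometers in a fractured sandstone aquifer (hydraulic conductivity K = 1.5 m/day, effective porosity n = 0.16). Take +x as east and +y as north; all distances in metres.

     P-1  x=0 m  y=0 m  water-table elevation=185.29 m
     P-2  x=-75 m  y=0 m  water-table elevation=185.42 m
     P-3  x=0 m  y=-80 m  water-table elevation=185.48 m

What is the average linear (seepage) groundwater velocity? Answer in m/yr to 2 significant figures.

∂h/∂x = (185.42 − 185.29) / (-75 − 0) = -0.001733
∂h/∂y = (185.48 − 185.29) / (-80 − 0) = -0.002375
|∇h| = √(-0.001733² + -0.002375²) = 0.00294
Seepage velocity v = K·i/n = 1.5 × 0.00294 / 0.16 = 0.02756 m/day = 10.07 m/yr.

10 m/yr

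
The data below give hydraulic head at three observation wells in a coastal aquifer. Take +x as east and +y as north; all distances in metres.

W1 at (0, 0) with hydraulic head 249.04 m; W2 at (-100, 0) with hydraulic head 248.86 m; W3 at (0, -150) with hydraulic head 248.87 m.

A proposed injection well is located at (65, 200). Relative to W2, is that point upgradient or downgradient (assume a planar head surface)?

∂h/∂x = (248.86 − 249.04) / (-100 − 0) = +0.001800
∂h/∂y = (248.87 − 249.04) / (-150 − 0) = +0.001133
Head at (65, 200) = 249.04 + (+0.001800)·(65) + (+0.001133)·(200) = 249.38 m.
That is higher than the 248.86 m at W2, so the point is upgradient.

upgradient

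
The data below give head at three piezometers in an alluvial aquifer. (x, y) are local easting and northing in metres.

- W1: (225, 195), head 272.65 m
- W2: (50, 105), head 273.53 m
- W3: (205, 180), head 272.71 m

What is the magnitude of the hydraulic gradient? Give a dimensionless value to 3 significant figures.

Differences from W1: to W2 (Δx, Δy, Δh) = (-175, -90, +0.88); to W3 = (-20, -15, +0.06).
Solve a·Δx + b·Δy = Δh: det = (-175)·(-15) − (-20)·(-90) = 825.
∂h/∂x = [(+0.88)·(-15) − (+0.06)·(-90)] / 825 = -0.009455
∂h/∂y = [(-175)·(+0.06) − (-20)·(+0.88)] / 825 = +0.008606
|∇h| = √(-0.009455² + 0.008606²) = 0.01279

0.0128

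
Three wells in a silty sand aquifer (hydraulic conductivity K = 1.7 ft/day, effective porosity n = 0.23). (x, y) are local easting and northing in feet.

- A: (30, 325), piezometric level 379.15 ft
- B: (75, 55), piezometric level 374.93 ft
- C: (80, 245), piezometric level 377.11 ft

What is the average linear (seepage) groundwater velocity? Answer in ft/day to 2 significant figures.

0.18 ft/day

Differences from A: to B (Δx, Δy, Δh) = (45, -270, -4.22); to C = (50, -80, -2.04).
Determinant of the coordinate differences = 45·(-80) − 50·(-270) = 9900.
∂h/∂x = [(-4.22)·(-80) − (-2.04)·(-270)] / 9900 = -0.02154
∂h/∂y = [45·(-2.04) − 50·(-4.22)] / 9900 = +0.01204
|∇h| = √(-0.02154² + 0.01204²) = 0.02468
Seepage velocity v = K·i/n = 1.7 × 0.02468 / 0.23 = 0.1824 ft/day.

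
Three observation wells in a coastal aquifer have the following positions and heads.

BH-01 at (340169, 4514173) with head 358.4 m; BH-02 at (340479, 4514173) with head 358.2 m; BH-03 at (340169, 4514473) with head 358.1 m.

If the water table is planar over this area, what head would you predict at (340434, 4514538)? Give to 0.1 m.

357.9 m

∂h/∂x = (358.2 − 358.4) / (340479 − 340169) = -0.0006452
∂h/∂y = (358.1 − 358.4) / (4514473 − 4514173) = -0.0010000
h(340434, 4514538) = 358.4 + (-0.0006452)·(265) + (-0.0010000)·(365) = 358.4 -0.171 -0.365 = 357.864 m.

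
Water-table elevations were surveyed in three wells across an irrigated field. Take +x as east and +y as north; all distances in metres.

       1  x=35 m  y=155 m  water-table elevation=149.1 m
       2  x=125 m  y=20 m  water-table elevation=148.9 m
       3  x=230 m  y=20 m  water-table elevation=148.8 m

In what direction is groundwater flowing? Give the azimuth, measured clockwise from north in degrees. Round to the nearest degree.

132°

Taking 1 as reference: 2−1 = (90, -135, -0.2); 3−1 = (195, -135, -0.3).
Determinant of the coordinate differences = 90·(-135) − 195·(-135) = 14175.
∂h/∂x = [(-0.2)·(-135) − (-0.3)·(-135)] / 14175 = -0.0009524
∂h/∂y = [90·(-0.3) − 195·(-0.2)] / 14175 = +0.0008466
Flow direction (−∇h) has components (+0.0009524 E, -0.0008466 N).
Azimuth = atan2(E, N) = atan2(+0.0009524, -0.0008466) = 131.6° ≈ 132°.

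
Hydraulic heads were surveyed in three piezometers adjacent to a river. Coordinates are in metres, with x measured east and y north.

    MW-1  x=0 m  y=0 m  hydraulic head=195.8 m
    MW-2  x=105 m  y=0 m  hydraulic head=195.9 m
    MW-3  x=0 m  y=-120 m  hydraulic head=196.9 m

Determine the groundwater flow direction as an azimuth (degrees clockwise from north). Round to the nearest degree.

354°

∂h/∂x = (195.9 − 195.8) / (105 − 0) = +0.0009524
∂h/∂y = (196.9 − 195.8) / (-120 − 0) = -0.009167
Flow direction (−∇h) has components (-0.0009524 E, +0.009167 N).
Azimuth = atan2(E, N) = atan2(-0.0009524, +0.009167) = 354.1° ≈ 354°.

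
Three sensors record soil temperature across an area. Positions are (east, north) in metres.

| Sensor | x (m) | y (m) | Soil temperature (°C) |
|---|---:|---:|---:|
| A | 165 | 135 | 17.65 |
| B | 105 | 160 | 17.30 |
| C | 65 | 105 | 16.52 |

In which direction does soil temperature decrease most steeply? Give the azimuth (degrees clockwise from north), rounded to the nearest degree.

230°

With T = a·x + b·y + c and A as origin, the differences give:
  (-60)·a + 25·b = -0.35
  (-100)·a + (-30)·b = -1.13
Eliminate b (×(-30) and ×25, subtract): 4300·a = 38.750 → a = ∂T/∂x = +0.009012
Back-substitute: b = ∂T/∂y = +0.007628.
Steepest decrease is along −∇f: components (-0.009012 E, -0.007628 N).
Azimuth = atan2(-0.009012, -0.007628) = 229.8° ≈ 230°.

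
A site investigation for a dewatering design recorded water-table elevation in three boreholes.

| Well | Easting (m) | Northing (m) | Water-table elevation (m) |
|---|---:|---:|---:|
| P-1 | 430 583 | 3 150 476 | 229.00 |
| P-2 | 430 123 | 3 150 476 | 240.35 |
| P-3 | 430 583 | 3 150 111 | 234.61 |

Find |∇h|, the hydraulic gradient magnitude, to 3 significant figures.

0.0291

∂h/∂x = (240.35 − 229.00) / (430123 − 430583) = -0.02467
∂h/∂y = (234.61 − 229.00) / (3150111 − 3150476) = -0.01537
|∇h| = √(-0.02467² + -0.01537²) = 0.02907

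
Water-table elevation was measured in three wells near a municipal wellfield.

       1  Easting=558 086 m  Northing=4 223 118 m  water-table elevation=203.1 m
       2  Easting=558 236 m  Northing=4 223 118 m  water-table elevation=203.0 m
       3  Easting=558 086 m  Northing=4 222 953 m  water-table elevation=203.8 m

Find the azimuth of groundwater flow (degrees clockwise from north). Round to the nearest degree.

∂h/∂x = (203.0 − 203.1) / (558236 − 558086) = -0.0006667
∂h/∂y = (203.8 − 203.1) / (4222953 − 4223118) = -0.004242
Flow direction (−∇h) has components (+0.0006667 E, +0.004242 N).
Azimuth = atan2(E, N) = atan2(+0.0006667, +0.004242) = 8.9° ≈ 009°.

009°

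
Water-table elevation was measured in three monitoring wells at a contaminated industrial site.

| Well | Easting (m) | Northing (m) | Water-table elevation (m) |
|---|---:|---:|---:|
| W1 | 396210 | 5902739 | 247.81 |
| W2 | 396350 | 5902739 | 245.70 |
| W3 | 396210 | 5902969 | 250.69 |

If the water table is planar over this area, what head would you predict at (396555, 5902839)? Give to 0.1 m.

∂h/∂x = (245.70 − 247.81) / (396350 − 396210) = -0.01507
∂h/∂y = (250.69 − 247.81) / (5902969 − 5902739) = +0.01252
h(396555, 5902839) = 247.81 + (-0.01507)·(345) + (+0.01252)·(100) = 247.81 -5.200 +1.252 = 243.863 m.

243.9 m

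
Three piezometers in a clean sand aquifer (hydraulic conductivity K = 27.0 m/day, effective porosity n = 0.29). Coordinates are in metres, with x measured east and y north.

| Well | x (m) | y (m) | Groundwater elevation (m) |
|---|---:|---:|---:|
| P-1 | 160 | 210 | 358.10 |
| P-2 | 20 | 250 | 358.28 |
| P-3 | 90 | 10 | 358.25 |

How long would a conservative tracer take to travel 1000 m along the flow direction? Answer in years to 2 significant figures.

21 years

With h = a·x + b·y + c and P-1 as origin, the differences give:
  (-140)·a + 40·b = +0.18
  (-70)·a + (-200)·b = +0.15
Eliminate b (×(-200) and ×40, subtract): 30800·a = -42.000 → a = ∂h/∂x = -0.001364
Back-substitute: b = ∂h/∂y = -0.0002727.
|∇h| = √(-0.001364² + -0.0002727²) = 0.001391
Seepage velocity v = K·i/n = 27.0 × 0.001391 / 0.29 = 0.1295 m/day.
t = 1000 / 0.1295 = 7722 days = 21.1 years.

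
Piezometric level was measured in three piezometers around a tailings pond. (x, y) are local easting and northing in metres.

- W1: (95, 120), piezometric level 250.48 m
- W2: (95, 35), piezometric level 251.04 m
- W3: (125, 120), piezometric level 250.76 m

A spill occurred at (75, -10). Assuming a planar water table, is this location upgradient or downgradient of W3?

With h = a·x + b·y + c and W1 as origin, the differences give:
  0·a + (-85)·b = +0.56
  30·a + 0·b = +0.28
Eliminate b (×0 and ×(-85), subtract): 2550·a = 23.800 → a = ∂h/∂x = +0.009333
Back-substitute: b = ∂h/∂y = -0.006588.
Head at (75, -10) = 250.48 + (+0.009333)·(-20) + (-0.006588)·(-130) = 251.15 m.
That is higher than the 250.76 m at W3, so the point is upgradient.

upgradient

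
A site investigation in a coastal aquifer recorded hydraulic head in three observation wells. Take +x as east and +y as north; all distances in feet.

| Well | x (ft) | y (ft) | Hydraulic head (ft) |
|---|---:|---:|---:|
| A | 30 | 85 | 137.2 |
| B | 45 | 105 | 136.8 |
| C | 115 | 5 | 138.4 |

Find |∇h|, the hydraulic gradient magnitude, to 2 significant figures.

0.018

Taking A as reference: B−A = (15, 20, -0.4); C−A = (85, -80, +1.2).
Determinant of the coordinate differences = 15·(-80) − 85·20 = -2900.
∂h/∂x = [(-0.4)·(-80) − (+1.2)·20] / -2900 = -0.002759
∂h/∂y = [15·(+1.2) − 85·(-0.4)] / -2900 = -0.01793
|∇h| = √(-0.002759² + -0.01793²) = 0.01814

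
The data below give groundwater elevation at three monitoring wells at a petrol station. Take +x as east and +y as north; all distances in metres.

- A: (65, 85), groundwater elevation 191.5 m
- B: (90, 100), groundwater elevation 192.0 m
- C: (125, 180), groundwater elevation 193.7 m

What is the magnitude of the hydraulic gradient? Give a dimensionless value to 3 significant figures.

0.0196

Three-point gradient (reference A): Δ to B = (25, 15, +0.5), Δ to C = (60, 95, +2.2).
∂h/∂x = +0.009831, ∂h/∂y = +0.01695 (det = 1475).
|∇h| = √(0.009831² + 0.01695²) = 0.01959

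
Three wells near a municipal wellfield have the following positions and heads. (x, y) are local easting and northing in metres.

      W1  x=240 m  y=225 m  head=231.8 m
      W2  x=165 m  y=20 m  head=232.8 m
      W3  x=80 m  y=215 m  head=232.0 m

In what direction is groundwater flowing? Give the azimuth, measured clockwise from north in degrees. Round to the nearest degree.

Differences from W1: to W2 (Δx, Δy, Δh) = (-75, -205, +1.0); to W3 = (-160, -10, +0.2).
Determinant of the coordinate differences = (-75)·(-10) − (-160)·(-205) = -32050.
∂h/∂x = [(+1.0)·(-10) − (+0.2)·(-205)] / -32050 = -0.0009672
∂h/∂y = [(-75)·(+0.2) − (-160)·(+1.0)] / -32050 = -0.004524
Flow direction (−∇h) has components (+0.0009672 E, +0.004524 N).
Azimuth = atan2(E, N) = atan2(+0.0009672, +0.004524) = 12.1° ≈ 012°.

012°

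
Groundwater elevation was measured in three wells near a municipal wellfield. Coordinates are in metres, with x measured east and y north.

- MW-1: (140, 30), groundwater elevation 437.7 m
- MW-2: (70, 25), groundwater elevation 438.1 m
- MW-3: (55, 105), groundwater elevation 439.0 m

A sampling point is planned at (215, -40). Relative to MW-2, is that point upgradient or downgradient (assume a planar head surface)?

With h = a·x + b·y + c and MW-1 as origin, the differences give:
  (-70)·a + (-5)·b = +0.4
  (-85)·a + 75·b = +1.3
Eliminate b (×75 and ×(-5), subtract): -5675·a = 36.50 → a = ∂h/∂x = -0.006432
Back-substitute: b = ∂h/∂y = +0.01004.
Head at (215, -40) = 437.7 + (-0.006432)·(75) + (+0.01004)·(-70) = 436.51 m.
That is lower than the 438.1 m at MW-2, so the point is downgradient.

downgradient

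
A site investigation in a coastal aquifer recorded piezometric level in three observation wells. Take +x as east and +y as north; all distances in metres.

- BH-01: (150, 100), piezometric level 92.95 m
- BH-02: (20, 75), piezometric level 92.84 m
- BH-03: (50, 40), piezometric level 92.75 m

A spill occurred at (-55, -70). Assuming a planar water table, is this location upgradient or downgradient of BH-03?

downgradient

Taking BH-01 as reference: BH-02−BH-01 = (-130, -25, -0.11); BH-03−BH-01 = (-100, -60, -0.20).
Determinant of the coordinate differences = (-130)·(-60) − (-100)·(-25) = 5300.
∂h/∂x = [(-0.11)·(-60) − (-0.20)·(-25)] / 5300 = +0.0003019
∂h/∂y = [(-130)·(-0.20) − (-100)·(-0.11)] / 5300 = +0.002830
Head at (-55, -70) = 92.95 + (+0.0003019)·(-205) + (+0.002830)·(-170) = 92.41 m.
That is lower than the 92.75 m at BH-03, so the point is downgradient.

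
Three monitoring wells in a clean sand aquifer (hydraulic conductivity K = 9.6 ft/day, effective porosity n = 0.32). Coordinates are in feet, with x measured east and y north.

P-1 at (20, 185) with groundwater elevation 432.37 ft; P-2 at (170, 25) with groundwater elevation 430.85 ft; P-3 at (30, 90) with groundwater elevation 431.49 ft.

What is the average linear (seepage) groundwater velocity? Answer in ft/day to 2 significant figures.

0.28 ft/day

Three-point gradient (reference P-1): Δ to P-2 = (150, -160, -1.52), Δ to P-3 = (10, -95, -0.88).
∂h/∂x = -0.0002846, ∂h/∂y = +0.009233 (det = -12650).
|∇h| = √(-0.0002846² + 0.009233²) = 0.009237
Seepage velocity v = K·i/n = 9.6 × 0.009237 / 0.32 = 0.2771 ft/day.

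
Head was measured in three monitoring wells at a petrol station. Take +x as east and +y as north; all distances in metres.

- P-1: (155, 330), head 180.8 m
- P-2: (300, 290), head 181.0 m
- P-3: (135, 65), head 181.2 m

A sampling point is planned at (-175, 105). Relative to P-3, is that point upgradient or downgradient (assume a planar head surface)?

Differences from P-1: to P-2 (Δx, Δy, Δh) = (145, -40, +0.2); to P-3 = (-20, -265, +0.4).
Solve a·Δx + b·Δy = Δh: det = 145·(-265) − (-20)·(-40) = -39225.
∂h/∂x = [(+0.2)·(-265) − (+0.4)·(-40)] / -39225 = +0.0009433
∂h/∂y = [145·(+0.4) − (-20)·(+0.2)] / -39225 = -0.001581
Head at (-175, 105) = 180.8 + (+0.0009433)·(-330) + (-0.001581)·(-225) = 180.84 m.
That is lower than the 181.2 m at P-3, so the point is downgradient.

downgradient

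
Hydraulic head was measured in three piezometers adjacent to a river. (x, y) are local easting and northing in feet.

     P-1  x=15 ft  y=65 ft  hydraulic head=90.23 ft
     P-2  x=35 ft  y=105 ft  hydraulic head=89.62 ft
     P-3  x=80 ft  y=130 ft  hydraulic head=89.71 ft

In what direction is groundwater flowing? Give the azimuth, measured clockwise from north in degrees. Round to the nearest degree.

327°

Taking P-1 as reference: P-2−P-1 = (20, 40, -0.61); P-3−P-1 = (65, 65, -0.52).
Determinant of the coordinate differences = 20·65 − 65·40 = -1300.
∂h/∂x = [(-0.61)·65 − (-0.52)·40] / -1300 = +0.01450
∂h/∂y = [20·(-0.52) − 65·(-0.61)] / -1300 = -0.02250
Flow direction (−∇h) has components (-0.01450 E, +0.02250 N).
Azimuth = atan2(E, N) = atan2(-0.01450, +0.02250) = 327.2° ≈ 327°.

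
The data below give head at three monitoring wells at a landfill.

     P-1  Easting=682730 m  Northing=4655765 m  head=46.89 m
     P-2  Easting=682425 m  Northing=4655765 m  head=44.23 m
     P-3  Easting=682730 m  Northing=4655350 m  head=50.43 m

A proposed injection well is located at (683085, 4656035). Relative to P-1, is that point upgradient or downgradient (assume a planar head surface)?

upgradient

∂h/∂x = (44.23 − 46.89) / (682425 − 682730) = +0.008721
∂h/∂y = (50.43 − 46.89) / (4655350 − 4655765) = -0.008530
Head at (683085, 4656035) = 46.89 + (+0.008721)·(355) + (-0.008530)·(270) = 47.68 m.
That is higher than the 46.89 m at P-1, so the point is upgradient.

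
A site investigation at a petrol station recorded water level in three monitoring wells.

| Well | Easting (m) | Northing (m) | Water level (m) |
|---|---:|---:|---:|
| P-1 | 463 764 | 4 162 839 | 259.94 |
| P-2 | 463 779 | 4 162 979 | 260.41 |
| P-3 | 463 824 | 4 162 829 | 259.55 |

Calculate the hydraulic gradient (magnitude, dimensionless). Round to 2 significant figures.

Three-point gradient (reference P-1): Δ to P-2 = (15, 140, +0.47), Δ to P-3 = (60, -10, -0.39).
∂h/∂x = -0.005836, ∂h/∂y = +0.003982 (det = -8550).
|∇h| = √(-0.005836² + 0.003982²) = 0.007065

0.0071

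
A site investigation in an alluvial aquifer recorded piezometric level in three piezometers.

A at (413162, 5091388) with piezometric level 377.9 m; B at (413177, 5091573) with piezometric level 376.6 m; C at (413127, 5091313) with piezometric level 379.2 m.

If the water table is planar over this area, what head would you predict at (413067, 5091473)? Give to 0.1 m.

380.0 m

Differences from A: to B (Δx, Δy, Δh) = (15, 185, -1.3); to C = (-35, -75, +1.3).
Solve a·Δx + b·Δy = Δh: det = 15·(-75) − (-35)·185 = 5350.
∂h/∂x = [(-1.3)·(-75) − (+1.3)·185] / 5350 = -0.02673
∂h/∂y = [15·(+1.3) − (-35)·(-1.3)] / 5350 = -0.004860
h(413067, 5091473) = 377.9 + (-0.02673)·(-95) + (-0.004860)·(85) = 377.9 +2.539 -0.413 = 380.026 m.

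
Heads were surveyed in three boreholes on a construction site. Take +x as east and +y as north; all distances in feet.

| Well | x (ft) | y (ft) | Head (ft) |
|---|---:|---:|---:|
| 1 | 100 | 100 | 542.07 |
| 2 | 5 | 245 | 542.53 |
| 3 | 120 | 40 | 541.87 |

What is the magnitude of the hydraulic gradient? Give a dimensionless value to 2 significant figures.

0.0035

Differences from 1: to 2 (Δx, Δy, Δh) = (-95, 145, +0.46); to 3 = (20, -60, -0.20).
Solve a·Δx + b·Δy = Δh: det = (-95)·(-60) − 20·145 = 2800.
∂h/∂x = [(+0.46)·(-60) − (-0.20)·145] / 2800 = +0.0005000
∂h/∂y = [(-95)·(-0.20) − 20·(+0.46)] / 2800 = +0.003500
|∇h| = √(0.0005000² + 0.003500²) = 0.003536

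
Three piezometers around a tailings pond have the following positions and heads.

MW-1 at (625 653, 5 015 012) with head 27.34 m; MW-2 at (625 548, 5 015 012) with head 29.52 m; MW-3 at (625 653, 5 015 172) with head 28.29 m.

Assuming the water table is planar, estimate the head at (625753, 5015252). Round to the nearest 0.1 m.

26.7 m

∂h/∂x = (29.52 − 27.34) / (625548 − 625653) = -0.02076
∂h/∂y = (28.29 − 27.34) / (5015172 − 5015012) = +0.005937
h(625753, 5015252) = 27.34 + (-0.02076)·(100) + (+0.005937)·(240) = 27.34 -2.076 +1.425 = 26.689 m.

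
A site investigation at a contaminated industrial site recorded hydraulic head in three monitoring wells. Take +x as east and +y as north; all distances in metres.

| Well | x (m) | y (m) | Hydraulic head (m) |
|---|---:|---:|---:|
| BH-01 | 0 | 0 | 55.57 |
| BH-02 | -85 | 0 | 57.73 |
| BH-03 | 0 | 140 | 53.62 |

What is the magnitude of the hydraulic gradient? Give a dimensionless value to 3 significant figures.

∂h/∂x = (57.73 − 55.57) / (-85 − 0) = -0.02541
∂h/∂y = (53.62 − 55.57) / (140 − 0) = -0.01393
|∇h| = √(-0.02541² + -0.01393²) = 0.02898

0.0290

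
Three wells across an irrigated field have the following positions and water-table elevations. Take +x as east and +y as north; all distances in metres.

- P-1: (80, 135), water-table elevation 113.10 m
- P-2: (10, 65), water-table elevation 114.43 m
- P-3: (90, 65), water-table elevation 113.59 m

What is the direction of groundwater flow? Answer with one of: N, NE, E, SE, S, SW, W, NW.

NE

Three-point gradient (reference P-1): Δ to P-2 = (-70, -70, +1.33), Δ to P-3 = (10, -70, +0.49).
∂h/∂x = -0.01050, ∂h/∂y = -0.008500 (det = 5600).
Flow = −∇h = (+0.01050 east, +0.008500 north), which points northeast.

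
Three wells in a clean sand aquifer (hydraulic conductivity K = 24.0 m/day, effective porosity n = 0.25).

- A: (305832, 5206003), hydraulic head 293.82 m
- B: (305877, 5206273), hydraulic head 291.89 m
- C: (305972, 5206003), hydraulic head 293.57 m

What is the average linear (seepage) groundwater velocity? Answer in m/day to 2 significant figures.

0.68 m/day

Differences from A: to B (Δx, Δy, Δh) = (45, 270, -1.93); to C = (140, 0, -0.25).
Determinant of the coordinate differences = 45·0 − 140·270 = -37800.
∂h/∂x = [(-1.93)·0 − (-0.25)·270] / -37800 = -0.001786
∂h/∂y = [45·(-0.25) − 140·(-1.93)] / -37800 = -0.006851
|∇h| = √(-0.001786² + -0.006851²) = 0.00708
Seepage velocity v = K·i/n = 24.0 × 0.00708 / 0.25 = 0.6797 m/day.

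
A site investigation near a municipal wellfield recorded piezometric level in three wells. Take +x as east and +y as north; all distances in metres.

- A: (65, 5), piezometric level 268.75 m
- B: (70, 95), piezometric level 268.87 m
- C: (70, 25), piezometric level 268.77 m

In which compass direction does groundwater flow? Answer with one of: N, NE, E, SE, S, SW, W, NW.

SE

Taking A as reference: B−A = (5, 90, +0.12); C−A = (5, 20, +0.02).
Determinant of the coordinate differences = 5·20 − 5·90 = -350.
∂h/∂x = [(+0.12)·20 − (+0.02)·90] / -350 = -0.001714
∂h/∂y = [5·(+0.02) − 5·(+0.12)] / -350 = +0.001429
Flow = −∇h = (+0.001714 east, -0.001429 north), which points southeast.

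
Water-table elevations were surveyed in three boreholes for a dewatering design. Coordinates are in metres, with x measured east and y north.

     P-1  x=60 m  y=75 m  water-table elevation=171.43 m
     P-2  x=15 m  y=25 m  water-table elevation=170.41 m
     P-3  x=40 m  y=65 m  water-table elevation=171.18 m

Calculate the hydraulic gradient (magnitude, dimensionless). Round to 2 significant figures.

Three-point gradient (reference P-1): Δ to P-2 = (-45, -50, -1.02), Δ to P-3 = (-20, -10, -0.25).
∂h/∂x = +0.004182, ∂h/∂y = +0.01664 (det = -550).
|∇h| = √(0.004182² + 0.01664²) = 0.01716

0.017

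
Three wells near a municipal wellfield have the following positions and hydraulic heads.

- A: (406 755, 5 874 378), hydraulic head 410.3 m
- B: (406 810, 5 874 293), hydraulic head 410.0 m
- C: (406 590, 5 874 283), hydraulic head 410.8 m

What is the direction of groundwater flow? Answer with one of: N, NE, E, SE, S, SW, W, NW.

E

With h = a·x + b·y + c and A as origin, the differences give:
  55·a + (-85)·b = -0.3
  (-165)·a + (-95)·b = +0.5
Eliminate b (×(-95) and ×(-85), subtract): -19250·a = 71.00 → a = ∂h/∂x = -0.003688
Back-substitute: b = ∂h/∂y = +0.001143.
Flow = −∇h = (+0.003688 east, -0.001143 north), which points east.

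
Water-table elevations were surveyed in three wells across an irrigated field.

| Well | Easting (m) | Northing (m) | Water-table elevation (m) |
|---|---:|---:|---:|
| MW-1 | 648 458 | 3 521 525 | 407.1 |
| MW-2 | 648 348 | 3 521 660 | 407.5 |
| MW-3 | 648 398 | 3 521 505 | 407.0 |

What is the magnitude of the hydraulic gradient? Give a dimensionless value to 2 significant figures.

0.0034

Differences from MW-1: to MW-2 (Δx, Δy, Δh) = (-110, 135, +0.4); to MW-3 = (-60, -20, -0.1).
Determinant of the coordinate differences = (-110)·(-20) − (-60)·135 = 10300.
∂h/∂x = [(+0.4)·(-20) − (-0.1)·135] / 10300 = +0.0005340
∂h/∂y = [(-110)·(-0.1) − (-60)·(+0.4)] / 10300 = +0.003398
|∇h| = √(0.0005340² + 0.003398²) = 0.00344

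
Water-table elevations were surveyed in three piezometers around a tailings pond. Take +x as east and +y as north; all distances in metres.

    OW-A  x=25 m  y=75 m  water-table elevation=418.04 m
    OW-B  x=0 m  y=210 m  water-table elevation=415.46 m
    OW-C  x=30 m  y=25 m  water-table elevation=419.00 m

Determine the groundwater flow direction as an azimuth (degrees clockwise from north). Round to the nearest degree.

Differences from OW-A: to OW-B (Δx, Δy, Δh) = (-25, 135, -2.58); to OW-C = (5, -50, +0.96).
Determinant of the coordinate differences = (-25)·(-50) − 5·135 = 575.
∂h/∂x = [(-2.58)·(-50) − (+0.96)·135] / 575 = -0.001043
∂h/∂y = [(-25)·(+0.96) − 5·(-2.58)] / 575 = -0.01930
Flow direction (−∇h) has components (+0.001043 E, +0.01930 N).
Azimuth = atan2(E, N) = atan2(+0.001043, +0.01930) = 3.1° ≈ 003°.

003°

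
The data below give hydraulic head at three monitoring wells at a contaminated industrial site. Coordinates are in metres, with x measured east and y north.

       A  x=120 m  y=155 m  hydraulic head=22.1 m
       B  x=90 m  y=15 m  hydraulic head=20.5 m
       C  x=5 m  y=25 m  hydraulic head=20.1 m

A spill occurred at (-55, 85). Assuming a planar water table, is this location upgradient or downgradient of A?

With h = a·x + b·y + c and A as origin, the differences give:
  (-30)·a + (-140)·b = -1.6
  (-115)·a + (-130)·b = -2.0
Eliminate b (×(-130) and ×(-140), subtract): -12200·a = -72.00 → a = ∂h/∂x = +0.005902
Back-substitute: b = ∂h/∂y = +0.01016.
Head at (-55, 85) = 22.1 + (+0.005902)·(-175) + (+0.01016)·(-70) = 20.36 m.
That is lower than the 22.1 m at A, so the point is downgradient.

downgradient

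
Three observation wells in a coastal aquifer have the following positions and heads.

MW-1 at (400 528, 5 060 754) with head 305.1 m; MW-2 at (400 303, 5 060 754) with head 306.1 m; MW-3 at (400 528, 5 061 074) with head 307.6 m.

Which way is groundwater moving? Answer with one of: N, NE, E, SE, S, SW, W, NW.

∂h/∂x = (306.1 − 305.1) / (400303 − 400528) = -0.004444
∂h/∂y = (307.6 − 305.1) / (5061074 − 5060754) = +0.007812
Flow = −∇h = (+0.004444 east, -0.007812 north), which points southeast.

SE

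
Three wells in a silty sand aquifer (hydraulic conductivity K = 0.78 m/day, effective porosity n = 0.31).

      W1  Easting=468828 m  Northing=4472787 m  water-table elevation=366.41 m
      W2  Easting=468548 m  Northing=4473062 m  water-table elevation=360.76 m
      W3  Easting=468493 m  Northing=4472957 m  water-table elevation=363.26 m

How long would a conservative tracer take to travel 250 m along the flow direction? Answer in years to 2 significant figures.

12 years

With h = a·x + b·y + c and W1 as origin, the differences give:
  (-280)·a + 275·b = -5.65
  (-335)·a + 170·b = -3.15
Eliminate b (×170 and ×275, subtract): 44525·a = -94.250 → a = ∂h/∂x = -0.002117
Back-substitute: b = ∂h/∂y = -0.02270.
|∇h| = √(-0.002117² + -0.02270²) = 0.0228
Seepage velocity v = K·i/n = 0.78 × 0.0228 / 0.31 = 0.05737 m/day.
t = 250 / 0.05737 = 4358 days = 11.9 years.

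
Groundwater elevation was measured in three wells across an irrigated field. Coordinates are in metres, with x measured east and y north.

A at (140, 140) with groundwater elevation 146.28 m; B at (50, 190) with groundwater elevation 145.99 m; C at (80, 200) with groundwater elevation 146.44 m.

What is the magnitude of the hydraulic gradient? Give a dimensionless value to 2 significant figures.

0.017

With h = a·x + b·y + c and A as origin, the differences give:
  (-90)·a + 50·b = -0.29
  (-60)·a + 60·b = +0.16
Eliminate b (×60 and ×50, subtract): -2400·a = -25.400 → a = ∂h/∂x = +0.01058
Back-substitute: b = ∂h/∂y = +0.01325.
|∇h| = √(0.01058² + 0.01325²) = 0.01696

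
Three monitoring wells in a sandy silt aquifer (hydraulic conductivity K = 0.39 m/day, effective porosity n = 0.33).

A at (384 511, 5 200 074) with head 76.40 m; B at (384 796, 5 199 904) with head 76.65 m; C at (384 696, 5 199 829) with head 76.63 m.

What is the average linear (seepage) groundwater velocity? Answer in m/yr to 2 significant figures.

Taking A as reference: B−A = (285, -170, +0.25); C−A = (185, -245, +0.23).
Solve a·Δx + b·Δy = Δh: det = 285·(-245) − 185·(-170) = -38375.
∂h/∂x = [(+0.25)·(-245) − (+0.23)·(-170)] / -38375 = +0.0005772
∂h/∂y = [285·(+0.23) − 185·(+0.25)] / -38375 = -0.0005029
|∇h| = √(0.0005772² + -0.0005029²) = 0.0007656
Seepage velocity v = K·i/n = 0.39 × 0.0007656 / 0.33 = 0.0009048 m/day = 0.3305 m/yr.

0.33 m/yr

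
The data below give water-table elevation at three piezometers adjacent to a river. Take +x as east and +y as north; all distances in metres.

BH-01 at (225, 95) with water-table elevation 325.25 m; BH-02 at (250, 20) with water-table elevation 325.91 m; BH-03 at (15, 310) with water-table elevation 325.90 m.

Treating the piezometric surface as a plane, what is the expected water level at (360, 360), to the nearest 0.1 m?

With h = a·x + b·y + c and BH-01 as origin, the differences give:
  25·a + (-75)·b = +0.66
  (-210)·a + 215·b = +0.65
Eliminate b (×215 and ×(-75), subtract): -10375·a = 190.650 → a = ∂h/∂x = -0.01838
Back-substitute: b = ∂h/∂y = -0.01493.
h(360, 360) = 325.25 + (-0.01838)·(135) + (-0.01493)·(265) = 325.25 -2.481 -3.955 = 318.814 m.

318.8 m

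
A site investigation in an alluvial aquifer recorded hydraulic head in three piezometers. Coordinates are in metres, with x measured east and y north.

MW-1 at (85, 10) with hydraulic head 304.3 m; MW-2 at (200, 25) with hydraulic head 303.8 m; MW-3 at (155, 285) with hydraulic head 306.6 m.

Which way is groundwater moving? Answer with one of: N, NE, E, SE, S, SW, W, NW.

With h = a·x + b·y + c and MW-1 as origin, the differences give:
  115·a + 15·b = -0.5
  70·a + 275·b = +2.3
Eliminate b (×275 and ×15, subtract): 30575·a = -172.00 → a = ∂h/∂x = -0.005626
Back-substitute: b = ∂h/∂y = +0.009796.
Flow = −∇h = (+0.005626 east, -0.009796 north), which points southeast.

SE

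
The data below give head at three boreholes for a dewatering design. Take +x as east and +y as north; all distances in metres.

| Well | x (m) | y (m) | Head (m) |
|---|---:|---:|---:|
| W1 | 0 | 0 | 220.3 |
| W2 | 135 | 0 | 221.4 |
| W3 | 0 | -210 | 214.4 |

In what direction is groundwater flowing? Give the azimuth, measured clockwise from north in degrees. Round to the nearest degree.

∂h/∂x = (221.4 − 220.3) / (135 − 0) = +0.008148
∂h/∂y = (214.4 − 220.3) / (-210 − 0) = +0.02810
Flow direction (−∇h) has components (-0.008148 E, -0.02810 N).
Azimuth = atan2(E, N) = atan2(-0.008148, -0.02810) = 196.2° ≈ 196°.

196°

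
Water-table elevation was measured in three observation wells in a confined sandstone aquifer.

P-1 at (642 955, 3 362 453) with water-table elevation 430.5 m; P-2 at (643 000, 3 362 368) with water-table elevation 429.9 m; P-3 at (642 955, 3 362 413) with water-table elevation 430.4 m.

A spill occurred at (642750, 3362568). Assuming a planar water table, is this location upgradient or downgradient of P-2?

Three-point gradient (reference P-1): Δ to P-2 = (45, -85, -0.6), Δ to P-3 = (0, -40, -0.1).
∂h/∂x = -0.008611, ∂h/∂y = +0.002500 (det = -1800).
Head at (642750, 3362568) = 430.5 + (-0.008611)·(-205) + (+0.002500)·(115) = 432.55 m.
That is higher than the 429.9 m at P-2, so the point is upgradient.

upgradient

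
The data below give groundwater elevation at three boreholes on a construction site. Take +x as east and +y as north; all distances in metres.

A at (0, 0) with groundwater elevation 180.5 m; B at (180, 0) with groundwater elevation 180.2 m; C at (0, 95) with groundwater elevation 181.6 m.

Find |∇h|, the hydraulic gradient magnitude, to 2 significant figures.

∂h/∂x = (180.2 − 180.5) / (180 − 0) = -0.001667
∂h/∂y = (181.6 − 180.5) / (95 − 0) = +0.01158
|∇h| = √(-0.001667² + 0.01158²) = 0.0117

0.012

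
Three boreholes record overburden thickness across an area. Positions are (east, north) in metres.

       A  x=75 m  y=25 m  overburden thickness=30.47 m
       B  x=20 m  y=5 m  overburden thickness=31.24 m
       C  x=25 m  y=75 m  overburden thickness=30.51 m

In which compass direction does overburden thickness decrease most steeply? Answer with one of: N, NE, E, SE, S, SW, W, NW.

NE

Taking A as reference: B−A = (-55, -20, +0.77); C−A = (-50, 50, +0.04).
Determinant of the coordinate differences = (-55)·50 − (-50)·(-20) = -3750.
∂d/∂x = [(+0.77)·50 − (+0.04)·(-20)] / -3750 = -0.01048
∂d/∂y = [(-55)·(+0.04) − (-50)·(+0.77)] / -3750 = -0.009680
Steepest decrease is along −∇f = (+0.01048 E, +0.009680 N) → northeast.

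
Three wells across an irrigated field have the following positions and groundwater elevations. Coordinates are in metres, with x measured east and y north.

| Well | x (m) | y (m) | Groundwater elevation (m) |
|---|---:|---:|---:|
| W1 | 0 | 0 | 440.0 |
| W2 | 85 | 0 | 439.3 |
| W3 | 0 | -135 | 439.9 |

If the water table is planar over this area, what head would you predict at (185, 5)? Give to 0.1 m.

438.5 m

∂h/∂x = (439.3 − 440.0) / (85 − 0) = -0.008235
∂h/∂y = (439.9 − 440.0) / (-135 − 0) = +0.0007407
h(185, 5) = 440.0 + (-0.008235)·(185) + (+0.0007407)·(5) = 440.0 -1.524 +0.004 = 438.480 m.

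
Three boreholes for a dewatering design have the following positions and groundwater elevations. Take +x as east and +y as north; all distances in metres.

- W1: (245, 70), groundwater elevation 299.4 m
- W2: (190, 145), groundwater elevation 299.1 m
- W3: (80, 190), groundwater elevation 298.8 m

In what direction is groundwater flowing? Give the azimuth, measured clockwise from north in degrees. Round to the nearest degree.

Taking W1 as reference: W2−W1 = (-55, 75, -0.3); W3−W1 = (-165, 120, -0.6).
Solve a·Δx + b·Δy = Δh: det = (-55)·120 − (-165)·75 = 5775.
∂h/∂x = [(-0.3)·120 − (-0.6)·75] / 5775 = +0.001558
∂h/∂y = [(-55)·(-0.6) − (-165)·(-0.3)] / 5775 = -0.002857
Flow direction (−∇h) has components (-0.001558 E, +0.002857 N).
Azimuth = atan2(E, N) = atan2(-0.001558, +0.002857) = 331.4° ≈ 331°.

331°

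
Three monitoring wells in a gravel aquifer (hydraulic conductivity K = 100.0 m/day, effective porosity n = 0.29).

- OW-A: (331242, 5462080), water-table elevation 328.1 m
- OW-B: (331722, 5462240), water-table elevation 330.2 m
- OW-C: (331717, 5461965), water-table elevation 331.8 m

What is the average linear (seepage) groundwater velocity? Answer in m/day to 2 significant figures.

With h = a·x + b·y + c and OW-A as origin, the differences give:
  480·a + 160·b = +2.1
  475·a + (-115)·b = +3.7
Eliminate b (×(-115) and ×160, subtract): -131200·a = -833.50 → a = ∂h/∂x = +0.006353
Back-substitute: b = ∂h/∂y = -0.005934.
|∇h| = √(0.006353² + -0.005934²) = 0.008693
Seepage velocity v = K·i/n = 100.0 × 0.008693 / 0.29 = 2.998 m/day.

3.0 m/day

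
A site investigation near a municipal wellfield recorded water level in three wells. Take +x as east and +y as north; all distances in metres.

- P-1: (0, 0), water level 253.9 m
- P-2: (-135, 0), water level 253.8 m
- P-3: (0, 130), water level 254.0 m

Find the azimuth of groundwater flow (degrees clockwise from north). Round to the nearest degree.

∂h/∂x = (253.8 − 253.9) / (-135 − 0) = +0.0007407
∂h/∂y = (254.0 − 253.9) / (130 − 0) = +0.0007692
Flow direction (−∇h) has components (-0.0007407 E, -0.0007692 N).
Azimuth = atan2(E, N) = atan2(-0.0007407, -0.0007692) = 223.9° ≈ 224°.

224°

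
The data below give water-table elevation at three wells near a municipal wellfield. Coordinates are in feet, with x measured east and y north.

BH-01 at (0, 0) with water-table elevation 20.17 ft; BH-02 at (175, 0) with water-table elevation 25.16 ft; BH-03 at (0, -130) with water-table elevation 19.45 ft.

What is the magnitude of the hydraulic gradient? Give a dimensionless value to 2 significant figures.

∂h/∂x = (25.16 − 20.17) / (175 − 0) = +0.02851
∂h/∂y = (19.45 − 20.17) / (-130 − 0) = +0.005538
|∇h| = √(0.02851² + 0.005538²) = 0.02904

0.029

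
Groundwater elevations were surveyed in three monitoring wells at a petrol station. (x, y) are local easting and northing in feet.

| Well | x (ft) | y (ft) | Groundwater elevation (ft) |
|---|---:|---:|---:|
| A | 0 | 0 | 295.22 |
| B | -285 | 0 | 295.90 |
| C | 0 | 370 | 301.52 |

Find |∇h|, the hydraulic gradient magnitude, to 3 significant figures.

∂h/∂x = (295.90 − 295.22) / (-285 − 0) = -0.002386
∂h/∂y = (301.52 − 295.22) / (370 − 0) = +0.01703
|∇h| = √(-0.002386² + 0.01703²) = 0.0172

0.0172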